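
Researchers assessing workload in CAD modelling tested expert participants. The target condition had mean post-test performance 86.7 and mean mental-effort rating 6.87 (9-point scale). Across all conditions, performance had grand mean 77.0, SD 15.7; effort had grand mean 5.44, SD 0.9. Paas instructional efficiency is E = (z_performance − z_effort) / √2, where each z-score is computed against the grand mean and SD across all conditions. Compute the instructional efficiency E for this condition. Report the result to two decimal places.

-0.69

z_performance = (86.7 − 77.0) / 15.7 = 9.7000 / 15.7 = 0.6178.
z_effort = (6.87 − 5.44) / 0.9 = 1.4300 / 0.9 = 1.5889.
z_P − z_E = 0.6178 − 1.5889 = -0.9711.
E = -0.9711 / √2 = -0.9711 / 1.41421 = -0.6867 ≈ -0.69.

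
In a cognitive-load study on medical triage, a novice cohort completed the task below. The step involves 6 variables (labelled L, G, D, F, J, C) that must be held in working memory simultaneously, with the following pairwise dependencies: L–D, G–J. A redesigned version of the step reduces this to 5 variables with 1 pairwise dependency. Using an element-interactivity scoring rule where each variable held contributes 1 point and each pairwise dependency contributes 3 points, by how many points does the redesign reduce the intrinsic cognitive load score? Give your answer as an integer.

4

Original: 6 × 1 + 2 × 3 = 6 + 6 = 12.
Redesigned: 5 × 1 + 1 × 3 = 5 + 3 = 8.
Reduction = 12 − 8 = 4.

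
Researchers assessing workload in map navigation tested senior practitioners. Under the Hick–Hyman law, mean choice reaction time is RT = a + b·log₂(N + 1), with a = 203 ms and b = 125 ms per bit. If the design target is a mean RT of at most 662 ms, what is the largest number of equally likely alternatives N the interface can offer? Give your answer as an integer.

11

Set 203 + 125·log₂(N + 1) ≤ 662.
log₂(N + 1) ≤ (662 − 203) / 125 = 3.6720.
N + 1 ≤ 2^3.6720 = 12.7462.
N ≤ 11.7462, so the largest integer N is 11.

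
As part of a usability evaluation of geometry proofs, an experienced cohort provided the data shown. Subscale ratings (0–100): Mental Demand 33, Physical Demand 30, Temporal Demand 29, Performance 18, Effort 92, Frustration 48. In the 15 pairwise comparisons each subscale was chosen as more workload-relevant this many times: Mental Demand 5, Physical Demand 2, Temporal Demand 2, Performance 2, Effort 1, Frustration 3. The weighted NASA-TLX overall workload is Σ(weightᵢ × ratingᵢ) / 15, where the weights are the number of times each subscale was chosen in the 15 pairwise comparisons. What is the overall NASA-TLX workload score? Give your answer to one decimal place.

37.0

The tallies are the weights (they sum to 15).
Weighted sum = 5·33 + 2·30 + 2·29 + 2·18 + 1·92 + 3·48
            = 165 + 60 + 58 + 36 + 92 + 144 = 555.
Overall workload = 555 / 15 = 37.0000 ≈ 37.0.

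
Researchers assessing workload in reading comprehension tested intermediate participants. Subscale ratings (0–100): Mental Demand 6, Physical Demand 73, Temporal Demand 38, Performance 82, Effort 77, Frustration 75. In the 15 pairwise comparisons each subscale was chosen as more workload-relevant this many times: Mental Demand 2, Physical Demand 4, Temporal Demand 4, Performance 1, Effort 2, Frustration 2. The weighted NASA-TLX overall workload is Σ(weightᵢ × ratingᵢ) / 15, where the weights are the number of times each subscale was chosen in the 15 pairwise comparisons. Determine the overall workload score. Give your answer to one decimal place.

56.1

The tallies are the weights (they sum to 15).
Weighted sum = 2·6 + 4·73 + 4·38 + 1·82 + 2·77 + 2·75
            = 12 + 292 + 152 + 82 + 154 + 150 = 842.
Overall workload = 842 / 15 = 56.1333 ≈ 56.1.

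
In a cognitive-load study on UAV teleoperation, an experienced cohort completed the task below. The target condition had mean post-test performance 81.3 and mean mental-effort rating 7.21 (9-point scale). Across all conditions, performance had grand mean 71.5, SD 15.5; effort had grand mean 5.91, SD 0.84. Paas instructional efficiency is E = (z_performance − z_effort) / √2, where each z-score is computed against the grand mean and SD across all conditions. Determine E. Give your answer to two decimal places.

z_performance = (81.3 − 71.5) / 15.5 = 9.8000 / 15.5 = 0.6323.
z_effort = (7.21 − 5.91) / 0.84 = 1.3000 / 0.84 = 1.5476.
z_P − z_E = 0.6323 − 1.5476 = -0.9153.
E = -0.9153 / √2 = -0.9153 / 1.41421 = -0.6472 ≈ -0.65.

-0.65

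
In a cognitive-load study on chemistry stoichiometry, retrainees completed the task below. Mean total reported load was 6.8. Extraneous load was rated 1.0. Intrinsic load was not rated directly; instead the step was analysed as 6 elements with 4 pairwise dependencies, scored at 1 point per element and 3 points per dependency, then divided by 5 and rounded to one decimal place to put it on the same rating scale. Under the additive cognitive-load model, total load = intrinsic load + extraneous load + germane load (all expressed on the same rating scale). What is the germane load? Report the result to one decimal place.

2.2

Intrinsic (element-interactivity): (6 × 1 + 4 × 3) / 5 = 18 / 5 = 3.6000 → 3.6.
germane load = total − intrinsic − extraneous
             = 6.8 − 3.6 − 1.0 = 2.2.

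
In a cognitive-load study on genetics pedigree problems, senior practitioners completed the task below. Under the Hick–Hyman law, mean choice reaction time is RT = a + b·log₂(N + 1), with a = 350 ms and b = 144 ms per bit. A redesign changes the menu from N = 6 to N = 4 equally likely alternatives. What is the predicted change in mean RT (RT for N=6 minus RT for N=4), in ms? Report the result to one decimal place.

69.9

RT(6) = 350 + 144·log₂(7) = 350 + 144·2.8074 = 754.2656 ms.
RT(4) = 350 + 144·log₂(5) = 350 + 144·2.3219 = 684.3536 ms.
Difference = 754.2656 − 684.3536 = 69.9120 ≈ 69.9 ms.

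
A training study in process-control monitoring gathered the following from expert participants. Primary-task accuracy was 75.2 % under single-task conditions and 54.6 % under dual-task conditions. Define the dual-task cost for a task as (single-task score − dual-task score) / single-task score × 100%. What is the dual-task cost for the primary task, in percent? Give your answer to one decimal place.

Cost = (75.2 − 54.6) / 75.2 × 100%
     = 20.6000 / 75.2 × 100% = 27.3936%.
≈ 27.4%.

27.4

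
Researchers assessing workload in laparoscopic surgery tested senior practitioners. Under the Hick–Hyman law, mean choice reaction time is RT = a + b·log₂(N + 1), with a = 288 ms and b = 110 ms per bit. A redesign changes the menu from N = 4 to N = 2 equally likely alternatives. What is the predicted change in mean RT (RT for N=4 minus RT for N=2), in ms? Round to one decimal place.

RT(4) = 288 + 110·log₂(5) = 288 + 110·2.3219 = 543.4090 ms.
RT(2) = 288 + 110·log₂(3) = 288 + 110·1.5850 = 462.3500 ms.
Difference = 543.4090 − 462.3500 = 81.0590 ≈ 81.1 ms.

81.1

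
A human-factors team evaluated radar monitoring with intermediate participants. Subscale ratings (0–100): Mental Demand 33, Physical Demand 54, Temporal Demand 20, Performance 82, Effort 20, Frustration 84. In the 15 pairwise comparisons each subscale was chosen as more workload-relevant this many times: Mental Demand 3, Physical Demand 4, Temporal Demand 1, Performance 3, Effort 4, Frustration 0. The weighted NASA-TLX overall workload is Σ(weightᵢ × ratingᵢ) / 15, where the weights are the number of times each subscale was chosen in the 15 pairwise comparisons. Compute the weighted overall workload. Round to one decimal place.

The tallies are the weights (they sum to 15).
Weighted sum = 3·33 + 4·54 + 1·20 + 3·82 + 4·20 + 0·84
            = 99 + 216 + 20 + 246 + 80 + 0 = 661.
Overall workload = 661 / 15 = 44.0667 ≈ 44.1.

44.1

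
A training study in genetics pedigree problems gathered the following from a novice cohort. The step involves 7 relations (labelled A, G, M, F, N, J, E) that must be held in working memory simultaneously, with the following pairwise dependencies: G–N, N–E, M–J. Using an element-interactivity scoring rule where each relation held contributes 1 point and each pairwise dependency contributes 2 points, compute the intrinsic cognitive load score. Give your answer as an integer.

Count of relations held simultaneously: 7.
Count of pairwise dependencies listed: 3.
Element contribution: 7 × 1 = 7.
Interaction contribution: 3 × 2 = 6.
Intrinsic load = 7 + 6 = 13.

13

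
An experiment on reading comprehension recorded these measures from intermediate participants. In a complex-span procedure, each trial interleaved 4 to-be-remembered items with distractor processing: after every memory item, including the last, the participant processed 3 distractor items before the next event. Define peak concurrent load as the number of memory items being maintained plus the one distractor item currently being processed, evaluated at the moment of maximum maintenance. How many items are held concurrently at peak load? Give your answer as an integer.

Maintenance is greatest during the distractor(s) after memory item 4: all 4 memory items are being held.
One distractor item is concurrently being processed.
Peak concurrent load = 4 + 1 = 5 items.

5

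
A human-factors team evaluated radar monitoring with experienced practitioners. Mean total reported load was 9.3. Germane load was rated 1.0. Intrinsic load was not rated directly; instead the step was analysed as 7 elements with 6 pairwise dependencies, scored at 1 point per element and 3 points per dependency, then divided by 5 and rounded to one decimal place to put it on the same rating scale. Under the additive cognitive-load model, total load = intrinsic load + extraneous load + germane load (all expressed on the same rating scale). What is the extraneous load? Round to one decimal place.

Intrinsic (element-interactivity): (7 × 1 + 6 × 3) / 5 = 25 / 5 = 5.0000 → 5.0.
extraneous load = total − intrinsic − germane
             = 9.3 − 5.0 − 1.0 = 3.3.

3.3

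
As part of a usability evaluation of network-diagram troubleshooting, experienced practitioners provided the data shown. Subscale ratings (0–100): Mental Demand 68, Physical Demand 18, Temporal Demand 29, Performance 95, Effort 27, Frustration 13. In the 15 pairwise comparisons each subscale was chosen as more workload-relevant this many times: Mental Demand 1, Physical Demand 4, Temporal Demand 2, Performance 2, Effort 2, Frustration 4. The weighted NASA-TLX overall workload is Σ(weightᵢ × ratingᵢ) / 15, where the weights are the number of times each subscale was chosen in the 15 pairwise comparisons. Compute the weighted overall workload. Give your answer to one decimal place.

32.9

The tallies are the weights (they sum to 15).
Weighted sum = 1·68 + 4·18 + 2·29 + 2·95 + 2·27 + 4·13
            = 68 + 72 + 58 + 190 + 54 + 52 = 494.
Overall workload = 494 / 15 = 32.9333 ≈ 32.9.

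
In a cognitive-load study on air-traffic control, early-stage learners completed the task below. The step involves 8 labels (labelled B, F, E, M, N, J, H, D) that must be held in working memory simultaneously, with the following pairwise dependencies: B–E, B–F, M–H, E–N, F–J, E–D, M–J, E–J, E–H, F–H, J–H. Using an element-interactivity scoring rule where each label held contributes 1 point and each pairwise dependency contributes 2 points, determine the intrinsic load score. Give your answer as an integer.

Count of labels held simultaneously: 8.
Count of pairwise dependencies listed: 11.
Element contribution: 8 × 1 = 8.
Interaction contribution: 11 × 2 = 22.
Intrinsic load = 8 + 22 = 30.

30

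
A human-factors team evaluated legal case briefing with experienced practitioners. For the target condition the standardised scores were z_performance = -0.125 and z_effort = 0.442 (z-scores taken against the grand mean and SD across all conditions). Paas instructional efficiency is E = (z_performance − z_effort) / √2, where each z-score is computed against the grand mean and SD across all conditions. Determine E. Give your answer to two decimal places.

-0.40

z_P − z_E = -0.125 − 0.442 = -0.5670.
E = -0.5670 / √2 = -0.5670 / 1.41421 = -0.4009 ≈ -0.40.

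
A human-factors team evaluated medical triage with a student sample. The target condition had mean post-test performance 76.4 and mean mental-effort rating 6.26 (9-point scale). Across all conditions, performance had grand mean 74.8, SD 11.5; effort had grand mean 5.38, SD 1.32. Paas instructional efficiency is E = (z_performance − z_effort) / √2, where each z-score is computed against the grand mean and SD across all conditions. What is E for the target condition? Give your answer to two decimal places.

z_performance = (76.4 − 74.8) / 11.5 = 1.6000 / 11.5 = 0.1391.
z_effort = (6.26 − 5.38) / 1.32 = 0.8800 / 1.32 = 0.6667.
z_P − z_E = 0.1391 − 0.6667 = -0.5276.
E = -0.5276 / √2 = -0.5276 / 1.41421 = -0.3731 ≈ -0.37.

-0.37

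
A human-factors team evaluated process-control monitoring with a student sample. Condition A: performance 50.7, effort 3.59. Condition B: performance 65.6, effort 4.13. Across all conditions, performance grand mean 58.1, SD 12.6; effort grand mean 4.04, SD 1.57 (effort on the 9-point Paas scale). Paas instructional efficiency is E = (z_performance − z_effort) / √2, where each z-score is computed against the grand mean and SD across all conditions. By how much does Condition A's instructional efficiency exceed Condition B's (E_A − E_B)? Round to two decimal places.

-0.59

Condition A: z_P = (50.7 − 58.1)/12.6 = -0.5873; z_E = (3.59 − 4.04)/1.57 = -0.2866; E_A = (-0.5873 − (-0.2866))/√2 = -0.2126.
Condition B: z_P = (65.6 − 58.1)/12.6 = 0.5952; z_E = (4.13 − 4.04)/1.57 = 0.0573; E_B = (0.5952 − 0.0573)/√2 = 0.3804.
E_A − E_B = -0.2126 − 0.3804 = -0.5930 ≈ -0.59.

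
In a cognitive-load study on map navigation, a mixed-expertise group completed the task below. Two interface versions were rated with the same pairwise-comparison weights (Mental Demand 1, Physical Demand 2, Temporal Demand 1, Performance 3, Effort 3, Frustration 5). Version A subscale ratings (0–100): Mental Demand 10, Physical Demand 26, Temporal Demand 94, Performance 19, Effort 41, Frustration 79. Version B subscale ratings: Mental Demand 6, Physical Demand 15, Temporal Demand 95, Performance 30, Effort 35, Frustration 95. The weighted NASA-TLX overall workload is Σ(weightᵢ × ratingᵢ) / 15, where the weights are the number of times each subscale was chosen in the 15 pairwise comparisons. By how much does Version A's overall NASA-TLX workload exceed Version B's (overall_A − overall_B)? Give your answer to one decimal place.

-4.7

Version A weighted sum = 1·10 + 2·26 + 1·94 + 3·19 + 3·41 + 5·79 = 10 + 52 + 94 + 57 + 123 + 395 = 731; overall_A = 731/15 = 48.7333.
Version B weighted sum = 1·6 + 2·15 + 1·95 + 3·30 + 3·35 + 5·95 = 6 + 30 + 95 + 90 + 105 + 475 = 801; overall_B = 801/15 = 53.4000.
Difference = 48.7333 − 53.4000 = -4.6667 ≈ -4.7.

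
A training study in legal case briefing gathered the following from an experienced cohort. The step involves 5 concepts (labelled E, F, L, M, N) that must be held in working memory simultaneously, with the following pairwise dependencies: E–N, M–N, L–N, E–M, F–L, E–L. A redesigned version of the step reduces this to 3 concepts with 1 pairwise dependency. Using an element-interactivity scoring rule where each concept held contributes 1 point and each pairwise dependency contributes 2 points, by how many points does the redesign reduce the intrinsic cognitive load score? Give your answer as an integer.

Original: 5 × 1 + 6 × 2 = 5 + 12 = 17.
Redesigned: 3 × 1 + 1 × 2 = 3 + 2 = 5.
Reduction = 17 − 5 = 12.

12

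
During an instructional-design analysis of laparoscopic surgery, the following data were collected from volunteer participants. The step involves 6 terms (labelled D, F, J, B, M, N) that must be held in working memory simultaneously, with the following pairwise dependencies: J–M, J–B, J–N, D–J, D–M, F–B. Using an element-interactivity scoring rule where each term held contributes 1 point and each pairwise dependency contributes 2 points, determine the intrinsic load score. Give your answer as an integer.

18

Count of terms held simultaneously: 6.
Count of pairwise dependencies listed: 6.
Element contribution: 6 × 1 = 6.
Interaction contribution: 6 × 2 = 12.
Intrinsic load = 6 + 12 = 18.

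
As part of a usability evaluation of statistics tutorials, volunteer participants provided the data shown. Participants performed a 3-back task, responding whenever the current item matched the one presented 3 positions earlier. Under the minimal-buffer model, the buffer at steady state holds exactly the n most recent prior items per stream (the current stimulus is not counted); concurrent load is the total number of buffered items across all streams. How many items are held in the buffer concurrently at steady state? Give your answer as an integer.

The buffer holds the 3 most recent prior items.
Steady-state concurrent load = 3 items.

3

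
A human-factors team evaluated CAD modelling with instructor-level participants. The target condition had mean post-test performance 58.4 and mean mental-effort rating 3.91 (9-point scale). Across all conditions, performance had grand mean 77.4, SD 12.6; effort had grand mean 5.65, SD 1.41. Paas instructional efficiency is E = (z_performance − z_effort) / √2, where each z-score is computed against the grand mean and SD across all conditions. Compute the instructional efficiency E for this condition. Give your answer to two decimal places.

z_performance = (58.4 − 77.4) / 12.6 = -19.0000 / 12.6 = -1.5079.
z_effort = (3.91 − 5.65) / 1.41 = -1.7400 / 1.41 = -1.2340.
z_P − z_E = -1.5079 − (-1.2340) = -0.2739.
E = -0.2739 / √2 = -0.2739 / 1.41421 = -0.1937 ≈ -0.19.

-0.19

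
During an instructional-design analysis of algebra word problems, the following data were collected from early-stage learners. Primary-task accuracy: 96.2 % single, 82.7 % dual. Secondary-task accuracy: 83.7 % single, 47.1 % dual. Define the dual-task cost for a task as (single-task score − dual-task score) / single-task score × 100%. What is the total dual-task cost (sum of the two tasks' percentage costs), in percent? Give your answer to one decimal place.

57.8

Primary cost = (96.2 − 82.7) / 96.2 × 100% = 14.0333%.
Secondary cost = (83.7 − 47.1) / 83.7 × 100% = 43.7276%.
Total = 14.0333% + 43.7276% = 57.7609% ≈ 57.8%.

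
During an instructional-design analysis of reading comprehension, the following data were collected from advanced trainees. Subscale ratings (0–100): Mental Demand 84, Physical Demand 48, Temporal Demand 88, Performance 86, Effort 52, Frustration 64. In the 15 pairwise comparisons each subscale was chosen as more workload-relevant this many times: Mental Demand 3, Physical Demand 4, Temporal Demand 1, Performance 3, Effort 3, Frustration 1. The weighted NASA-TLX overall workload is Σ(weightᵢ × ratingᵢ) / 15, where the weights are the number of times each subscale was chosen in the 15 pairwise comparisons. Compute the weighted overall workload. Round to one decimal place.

The tallies are the weights (they sum to 15).
Weighted sum = 3·84 + 4·48 + 1·88 + 3·86 + 3·52 + 1·64
            = 252 + 192 + 88 + 258 + 156 + 64 = 1010.
Overall workload = 1010 / 15 = 67.3333 ≈ 67.3.

67.3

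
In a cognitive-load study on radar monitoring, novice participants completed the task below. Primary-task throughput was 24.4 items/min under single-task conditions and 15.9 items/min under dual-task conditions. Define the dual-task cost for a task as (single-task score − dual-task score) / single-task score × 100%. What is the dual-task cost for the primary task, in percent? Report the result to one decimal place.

34.8

Cost = (24.4 − 15.9) / 24.4 × 100%
     = 8.5000 / 24.4 × 100% = 34.8361%.
≈ 34.8%.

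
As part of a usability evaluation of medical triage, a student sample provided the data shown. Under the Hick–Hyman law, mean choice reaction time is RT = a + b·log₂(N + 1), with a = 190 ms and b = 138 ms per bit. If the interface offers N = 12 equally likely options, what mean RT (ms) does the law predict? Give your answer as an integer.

log₂(12 + 1) = log₂(13) = 3.7004.
RT = 190 + 138 × 3.7004 = 190 + 510.6552 = 700.6552 ms.
≈ 701 ms.

701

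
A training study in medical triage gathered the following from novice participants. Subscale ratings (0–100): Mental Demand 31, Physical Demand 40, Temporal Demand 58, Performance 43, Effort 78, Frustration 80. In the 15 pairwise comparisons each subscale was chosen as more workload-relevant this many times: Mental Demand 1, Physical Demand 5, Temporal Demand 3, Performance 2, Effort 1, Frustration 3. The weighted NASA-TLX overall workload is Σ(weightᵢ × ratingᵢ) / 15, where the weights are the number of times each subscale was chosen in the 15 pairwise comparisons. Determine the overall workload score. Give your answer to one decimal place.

53.9

The tallies are the weights (they sum to 15).
Weighted sum = 1·31 + 5·40 + 3·58 + 2·43 + 1·78 + 3·80
            = 31 + 200 + 174 + 86 + 78 + 240 = 809.
Overall workload = 809 / 15 = 53.9333 ≈ 53.9.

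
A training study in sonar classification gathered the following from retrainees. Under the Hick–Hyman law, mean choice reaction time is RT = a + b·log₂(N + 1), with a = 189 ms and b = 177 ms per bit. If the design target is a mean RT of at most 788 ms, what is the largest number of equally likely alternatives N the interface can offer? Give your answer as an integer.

9

Set 189 + 177·log₂(N + 1) ≤ 788.
log₂(N + 1) ≤ (788 − 189) / 177 = 3.3842.
N + 1 ≤ 2^3.3842 = 10.4411.
N ≤ 9.4411, so the largest integer N is 9.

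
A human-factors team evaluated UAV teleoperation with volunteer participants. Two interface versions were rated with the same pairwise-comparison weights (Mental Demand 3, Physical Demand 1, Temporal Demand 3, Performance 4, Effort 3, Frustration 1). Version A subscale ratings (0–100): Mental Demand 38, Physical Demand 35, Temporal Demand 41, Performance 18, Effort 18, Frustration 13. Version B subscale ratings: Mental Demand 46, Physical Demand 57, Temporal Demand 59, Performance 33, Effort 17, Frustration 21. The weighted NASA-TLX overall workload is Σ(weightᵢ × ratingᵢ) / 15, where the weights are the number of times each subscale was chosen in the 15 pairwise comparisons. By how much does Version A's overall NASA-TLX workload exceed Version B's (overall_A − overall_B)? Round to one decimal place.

Version A weighted sum = 3·38 + 1·35 + 3·41 + 4·18 + 3·18 + 1·13 = 114 + 35 + 123 + 72 + 54 + 13 = 411; overall_A = 411/15 = 27.4000.
Version B weighted sum = 3·46 + 1·57 + 3·59 + 4·33 + 3·17 + 1·21 = 138 + 57 + 177 + 132 + 51 + 21 = 576; overall_B = 576/15 = 38.4000.
Difference = 27.4000 − 38.4000 = -11.0000 ≈ -11.0.

-11.0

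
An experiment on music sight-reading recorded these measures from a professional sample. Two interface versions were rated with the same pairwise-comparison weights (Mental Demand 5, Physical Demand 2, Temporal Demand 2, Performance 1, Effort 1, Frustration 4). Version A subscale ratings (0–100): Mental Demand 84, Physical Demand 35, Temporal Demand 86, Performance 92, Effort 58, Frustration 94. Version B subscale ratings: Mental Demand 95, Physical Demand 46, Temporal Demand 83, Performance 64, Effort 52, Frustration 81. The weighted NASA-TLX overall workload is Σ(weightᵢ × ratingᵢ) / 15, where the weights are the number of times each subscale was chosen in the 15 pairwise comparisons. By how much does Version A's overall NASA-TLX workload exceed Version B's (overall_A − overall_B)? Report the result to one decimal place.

1.0

Version A weighted sum = 5·84 + 2·35 + 2·86 + 1·92 + 1·58 + 4·94 = 420 + 70 + 172 + 92 + 58 + 376 = 1188; overall_A = 1188/15 = 79.2000.
Version B weighted sum = 5·95 + 2·46 + 2·83 + 1·64 + 1·52 + 4·81 = 475 + 92 + 166 + 64 + 52 + 324 = 1173; overall_B = 1173/15 = 78.2000.
Difference = 79.2000 − 78.2000 = 1.0000 ≈ 1.0.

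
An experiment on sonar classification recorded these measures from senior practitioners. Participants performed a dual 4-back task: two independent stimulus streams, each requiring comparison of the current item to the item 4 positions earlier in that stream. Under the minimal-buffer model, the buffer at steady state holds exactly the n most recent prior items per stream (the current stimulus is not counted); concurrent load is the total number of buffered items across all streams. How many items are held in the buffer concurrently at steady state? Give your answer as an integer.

8

Each stream's buffer holds its 4 most recent prior items.
Two independent streams: 2 × 4 = 8 buffered items at steady state.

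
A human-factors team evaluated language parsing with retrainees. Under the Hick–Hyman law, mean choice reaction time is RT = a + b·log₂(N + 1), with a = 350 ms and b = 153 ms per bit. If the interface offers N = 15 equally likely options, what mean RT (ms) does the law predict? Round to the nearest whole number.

962

log₂(15 + 1) = log₂(16) = 4.0000.
RT = 350 + 153 × 4.0000 = 350 + 612.0000 = 962.0000 ms.
≈ 962 ms.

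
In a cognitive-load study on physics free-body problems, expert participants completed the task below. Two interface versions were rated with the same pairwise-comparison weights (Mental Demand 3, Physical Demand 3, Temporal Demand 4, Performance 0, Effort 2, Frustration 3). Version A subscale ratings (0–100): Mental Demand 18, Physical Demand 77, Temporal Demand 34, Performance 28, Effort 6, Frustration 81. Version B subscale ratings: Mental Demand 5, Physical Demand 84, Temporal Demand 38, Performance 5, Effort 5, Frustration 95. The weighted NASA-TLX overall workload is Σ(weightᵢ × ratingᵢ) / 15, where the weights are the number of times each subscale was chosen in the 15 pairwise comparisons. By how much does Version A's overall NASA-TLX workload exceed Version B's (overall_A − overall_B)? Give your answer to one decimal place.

Version A weighted sum = 3·18 + 3·77 + 4·34 + 0·28 + 2·6 + 3·81 = 54 + 231 + 136 + 0 + 12 + 243 = 676; overall_A = 676/15 = 45.0667.
Version B weighted sum = 3·5 + 3·84 + 4·38 + 0·5 + 2·5 + 3·95 = 15 + 252 + 152 + 0 + 10 + 285 = 714; overall_B = 714/15 = 47.6000.
Difference = 45.0667 − 47.6000 = -2.5333 ≈ -2.5.

-2.5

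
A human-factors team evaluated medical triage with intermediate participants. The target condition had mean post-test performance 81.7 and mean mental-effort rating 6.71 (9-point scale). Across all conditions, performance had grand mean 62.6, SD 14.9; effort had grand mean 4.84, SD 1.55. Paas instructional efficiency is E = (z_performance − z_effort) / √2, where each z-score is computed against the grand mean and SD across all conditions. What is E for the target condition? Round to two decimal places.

z_performance = (81.7 − 62.6) / 14.9 = 19.1000 / 14.9 = 1.2819.
z_effort = (6.71 − 4.84) / 1.55 = 1.8700 / 1.55 = 1.2065.
z_P − z_E = 1.2819 − 1.2065 = 0.0754.
E = 0.0754 / √2 = 0.0754 / 1.41421 = 0.0533 ≈ 0.05.

0.05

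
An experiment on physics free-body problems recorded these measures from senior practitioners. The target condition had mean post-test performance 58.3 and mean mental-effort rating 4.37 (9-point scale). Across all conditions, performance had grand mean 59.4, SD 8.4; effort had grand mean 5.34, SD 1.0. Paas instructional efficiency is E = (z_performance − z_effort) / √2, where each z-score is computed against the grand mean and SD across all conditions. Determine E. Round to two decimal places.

z_performance = (58.3 − 59.4) / 8.4 = -1.1000 / 8.4 = -0.1310.
z_effort = (4.37 − 5.34) / 1.0 = -0.9700 / 1.0 = -0.9700.
z_P − z_E = -0.1310 − (-0.9700) = 0.8390.
E = 0.8390 / √2 = 0.8390 / 1.41421 = 0.5933 ≈ 0.59.

0.59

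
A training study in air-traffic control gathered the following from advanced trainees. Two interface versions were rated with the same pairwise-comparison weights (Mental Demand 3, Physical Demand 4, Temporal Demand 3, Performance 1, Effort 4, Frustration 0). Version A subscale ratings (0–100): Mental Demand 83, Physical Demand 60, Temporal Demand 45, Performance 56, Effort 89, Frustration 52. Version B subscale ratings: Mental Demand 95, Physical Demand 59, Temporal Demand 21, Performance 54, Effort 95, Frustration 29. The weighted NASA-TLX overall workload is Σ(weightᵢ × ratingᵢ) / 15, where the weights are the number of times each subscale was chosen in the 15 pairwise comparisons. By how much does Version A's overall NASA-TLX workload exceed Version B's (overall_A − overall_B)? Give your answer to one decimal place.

1.2

Version A weighted sum = 3·83 + 4·60 + 3·45 + 1·56 + 4·89 + 0·52 = 249 + 240 + 135 + 56 + 356 + 0 = 1036; overall_A = 1036/15 = 69.0667.
Version B weighted sum = 3·95 + 4·59 + 3·21 + 1·54 + 4·95 + 0·29 = 285 + 236 + 63 + 54 + 380 + 0 = 1018; overall_B = 1018/15 = 67.8667.
Difference = 69.0667 − 67.8667 = 1.2000 ≈ 1.2.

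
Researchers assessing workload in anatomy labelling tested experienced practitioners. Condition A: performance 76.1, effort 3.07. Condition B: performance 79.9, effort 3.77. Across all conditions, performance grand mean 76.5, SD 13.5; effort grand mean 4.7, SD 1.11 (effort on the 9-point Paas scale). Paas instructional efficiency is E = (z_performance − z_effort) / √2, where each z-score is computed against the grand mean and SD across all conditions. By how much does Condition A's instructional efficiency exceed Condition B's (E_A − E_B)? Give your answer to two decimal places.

Condition A: z_P = (76.1 − 76.5)/13.5 = -0.0296; z_E = (3.07 − 4.7)/1.11 = -1.4685; E_A = (-0.0296 − (-1.4685))/√2 = 1.0175.
Condition B: z_P = (79.9 − 76.5)/13.5 = 0.2519; z_E = (3.77 − 4.7)/1.11 = -0.8378; E_B = (0.2519 − (-0.8378))/√2 = 0.7705.
E_A − E_B = 1.0175 − 0.7705 = 0.2470 ≈ 0.25.

0.25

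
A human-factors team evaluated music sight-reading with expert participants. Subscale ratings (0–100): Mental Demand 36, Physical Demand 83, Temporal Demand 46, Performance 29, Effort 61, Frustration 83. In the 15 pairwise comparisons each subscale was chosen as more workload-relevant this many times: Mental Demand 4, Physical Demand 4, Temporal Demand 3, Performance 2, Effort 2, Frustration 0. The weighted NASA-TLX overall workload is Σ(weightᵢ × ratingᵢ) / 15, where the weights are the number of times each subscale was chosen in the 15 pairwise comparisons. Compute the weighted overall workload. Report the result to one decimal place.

52.9

The tallies are the weights (they sum to 15).
Weighted sum = 4·36 + 4·83 + 3·46 + 2·29 + 2·61 + 0·83
            = 144 + 332 + 138 + 58 + 122 + 0 = 794.
Overall workload = 794 / 15 = 52.9333 ≈ 52.9.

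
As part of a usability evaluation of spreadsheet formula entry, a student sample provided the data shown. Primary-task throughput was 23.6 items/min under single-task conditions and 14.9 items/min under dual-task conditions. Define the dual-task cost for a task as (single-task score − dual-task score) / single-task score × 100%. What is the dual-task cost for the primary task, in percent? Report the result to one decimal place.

36.9

Cost = (23.6 − 14.9) / 23.6 × 100%
     = 8.7000 / 23.6 × 100% = 36.8644%.
≈ 36.9%.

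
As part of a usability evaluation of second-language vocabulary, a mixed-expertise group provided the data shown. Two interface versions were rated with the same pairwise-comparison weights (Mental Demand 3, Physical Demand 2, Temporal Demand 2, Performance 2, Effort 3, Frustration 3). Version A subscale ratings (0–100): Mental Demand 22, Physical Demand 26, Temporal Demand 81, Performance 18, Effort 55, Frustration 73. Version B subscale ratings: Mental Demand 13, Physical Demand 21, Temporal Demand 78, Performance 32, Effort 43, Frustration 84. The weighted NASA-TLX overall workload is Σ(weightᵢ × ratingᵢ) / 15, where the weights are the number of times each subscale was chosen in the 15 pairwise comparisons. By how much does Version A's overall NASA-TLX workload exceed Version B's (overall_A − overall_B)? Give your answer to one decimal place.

1.2

Version A weighted sum = 3·22 + 2·26 + 2·81 + 2·18 + 3·55 + 3·73 = 66 + 52 + 162 + 36 + 165 + 219 = 700; overall_A = 700/15 = 46.6667.
Version B weighted sum = 3·13 + 2·21 + 2·78 + 2·32 + 3·43 + 3·84 = 39 + 42 + 156 + 64 + 129 + 252 = 682; overall_B = 682/15 = 45.4667.
Difference = 46.6667 − 45.4667 = 1.2000 ≈ 1.2.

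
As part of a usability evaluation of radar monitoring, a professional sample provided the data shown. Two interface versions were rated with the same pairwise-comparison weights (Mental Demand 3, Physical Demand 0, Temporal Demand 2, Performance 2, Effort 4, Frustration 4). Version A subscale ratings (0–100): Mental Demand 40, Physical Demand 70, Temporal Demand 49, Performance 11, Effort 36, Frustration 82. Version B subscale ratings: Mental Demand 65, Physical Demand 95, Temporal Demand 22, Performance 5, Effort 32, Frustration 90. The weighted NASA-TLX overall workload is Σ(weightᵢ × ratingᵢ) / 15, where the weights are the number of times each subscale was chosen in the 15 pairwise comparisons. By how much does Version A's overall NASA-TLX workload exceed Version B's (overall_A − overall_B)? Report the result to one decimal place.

-1.7

Version A weighted sum = 3·40 + 0·70 + 2·49 + 2·11 + 4·36 + 4·82 = 120 + 0 + 98 + 22 + 144 + 328 = 712; overall_A = 712/15 = 47.4667.
Version B weighted sum = 3·65 + 0·95 + 2·22 + 2·5 + 4·32 + 4·90 = 195 + 0 + 44 + 10 + 128 + 360 = 737; overall_B = 737/15 = 49.1333.
Difference = 47.4667 − 49.1333 = -1.6666 ≈ -1.7.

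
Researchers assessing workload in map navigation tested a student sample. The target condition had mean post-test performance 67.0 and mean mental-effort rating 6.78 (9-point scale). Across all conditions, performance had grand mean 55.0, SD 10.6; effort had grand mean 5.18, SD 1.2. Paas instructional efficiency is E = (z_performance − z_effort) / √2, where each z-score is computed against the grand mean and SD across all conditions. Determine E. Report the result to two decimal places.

-0.14

z_performance = (67.0 − 55.0) / 10.6 = 12.0000 / 10.6 = 1.1321.
z_effort = (6.78 − 5.18) / 1.2 = 1.6000 / 1.2 = 1.3333.
z_P − z_E = 1.1321 − 1.3333 = -0.2012.
E = -0.2012 / √2 = -0.2012 / 1.41421 = -0.1423 ≈ -0.14.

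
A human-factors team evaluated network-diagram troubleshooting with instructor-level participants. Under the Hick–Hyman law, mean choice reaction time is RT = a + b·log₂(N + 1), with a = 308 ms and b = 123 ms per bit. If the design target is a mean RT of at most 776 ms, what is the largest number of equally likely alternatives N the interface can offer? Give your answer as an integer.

Set 308 + 123·log₂(N + 1) ≤ 776.
log₂(N + 1) ≤ (776 − 308) / 123 = 3.8049.
N + 1 ≤ 2^3.8049 = 13.9762.
N ≤ 12.9762, so the largest integer N is 12.

12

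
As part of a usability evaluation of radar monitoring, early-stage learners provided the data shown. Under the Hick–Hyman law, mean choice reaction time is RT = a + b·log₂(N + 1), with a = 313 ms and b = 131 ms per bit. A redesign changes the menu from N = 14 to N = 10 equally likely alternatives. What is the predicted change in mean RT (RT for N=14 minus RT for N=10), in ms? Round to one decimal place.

58.6

RT(14) = 313 + 131·log₂(15) = 313 + 131·3.9069 = 824.8039 ms.
RT(10) = 313 + 131·log₂(11) = 313 + 131·3.4594 = 766.1814 ms.
Difference = 824.8039 − 766.1814 = 58.6225 ≈ 58.6 ms.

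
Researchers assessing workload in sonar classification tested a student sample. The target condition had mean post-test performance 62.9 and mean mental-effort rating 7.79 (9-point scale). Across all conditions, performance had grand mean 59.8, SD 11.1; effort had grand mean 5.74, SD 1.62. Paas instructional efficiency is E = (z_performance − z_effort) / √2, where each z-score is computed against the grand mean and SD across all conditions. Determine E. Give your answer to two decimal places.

z_performance = (62.9 − 59.8) / 11.1 = 3.1000 / 11.1 = 0.2793.
z_effort = (7.79 − 5.74) / 1.62 = 2.0500 / 1.62 = 1.2654.
z_P − z_E = 0.2793 − 1.2654 = -0.9861.
E = -0.9861 / √2 = -0.9861 / 1.41421 = -0.6973 ≈ -0.70.

-0.70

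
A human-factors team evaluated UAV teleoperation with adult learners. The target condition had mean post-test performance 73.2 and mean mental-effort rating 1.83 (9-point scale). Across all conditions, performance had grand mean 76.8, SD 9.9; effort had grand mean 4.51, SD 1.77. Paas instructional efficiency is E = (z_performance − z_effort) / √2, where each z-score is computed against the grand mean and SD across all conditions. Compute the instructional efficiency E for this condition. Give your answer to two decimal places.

0.81

z_performance = (73.2 − 76.8) / 9.9 = -3.6000 / 9.9 = -0.3636.
z_effort = (1.83 − 4.51) / 1.77 = -2.6800 / 1.77 = -1.5141.
z_P − z_E = -0.3636 − (-1.5141) = 1.1505.
E = 1.1505 / √2 = 1.1505 / 1.41421 = 0.8135 ≈ 0.81.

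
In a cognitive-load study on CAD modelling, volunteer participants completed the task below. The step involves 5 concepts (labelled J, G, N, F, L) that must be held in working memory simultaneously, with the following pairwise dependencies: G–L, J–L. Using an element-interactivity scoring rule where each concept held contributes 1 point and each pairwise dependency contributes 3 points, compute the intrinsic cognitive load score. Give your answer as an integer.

Count of concepts held simultaneously: 5.
Count of pairwise dependencies listed: 2.
Element contribution: 5 × 1 = 5.
Interaction contribution: 2 × 3 = 6.
Intrinsic load = 5 + 6 = 11.

11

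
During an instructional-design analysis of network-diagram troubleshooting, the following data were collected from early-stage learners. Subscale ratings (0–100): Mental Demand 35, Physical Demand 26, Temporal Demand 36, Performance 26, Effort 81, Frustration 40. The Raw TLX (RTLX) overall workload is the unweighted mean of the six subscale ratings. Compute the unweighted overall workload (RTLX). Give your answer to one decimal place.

40.7

Sum of ratings = 35 + 26 + 36 + 26 + 81 + 40 = 244.
RTLX = 244 / 6 = 40.6667 ≈ 40.7.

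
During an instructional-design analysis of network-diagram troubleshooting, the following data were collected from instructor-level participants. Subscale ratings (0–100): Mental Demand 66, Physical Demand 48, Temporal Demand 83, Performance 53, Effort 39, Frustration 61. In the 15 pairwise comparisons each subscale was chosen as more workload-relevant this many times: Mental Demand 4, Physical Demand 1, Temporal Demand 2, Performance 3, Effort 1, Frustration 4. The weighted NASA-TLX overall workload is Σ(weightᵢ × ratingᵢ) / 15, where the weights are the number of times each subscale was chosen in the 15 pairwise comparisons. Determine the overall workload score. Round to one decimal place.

61.3

The tallies are the weights (they sum to 15).
Weighted sum = 4·66 + 1·48 + 2·83 + 3·53 + 1·39 + 4·61
            = 264 + 48 + 166 + 159 + 39 + 244 = 920.
Overall workload = 920 / 15 = 61.3333 ≈ 61.3.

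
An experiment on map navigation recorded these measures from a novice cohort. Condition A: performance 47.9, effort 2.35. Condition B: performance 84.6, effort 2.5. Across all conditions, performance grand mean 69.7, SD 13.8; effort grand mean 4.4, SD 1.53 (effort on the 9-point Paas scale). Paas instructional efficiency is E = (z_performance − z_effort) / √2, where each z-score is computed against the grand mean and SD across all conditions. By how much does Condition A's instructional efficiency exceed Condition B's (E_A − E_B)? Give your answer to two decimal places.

-1.81

Condition A: z_P = (47.9 − 69.7)/13.8 = -1.5797; z_E = (2.35 − 4.4)/1.53 = -1.3399; E_A = (-1.5797 − (-1.3399))/√2 = -0.1696.
Condition B: z_P = (84.6 − 69.7)/13.8 = 1.0797; z_E = (2.5 − 4.4)/1.53 = -1.2418; E_B = (1.0797 − (-1.2418))/√2 = 1.6415.
E_A − E_B = -0.1696 − 1.6415 = -1.8111 ≈ -1.81.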